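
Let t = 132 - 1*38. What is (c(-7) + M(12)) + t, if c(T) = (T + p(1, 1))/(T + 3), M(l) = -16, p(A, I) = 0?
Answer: 319/4 ≈ 79.750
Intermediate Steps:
t = 94 (t = 132 - 38 = 94)
c(T) = T/(3 + T) (c(T) = (T + 0)/(T + 3) = T/(3 + T))
(c(-7) + M(12)) + t = (-7/(3 - 7) - 16) + 94 = (-7/(-4) - 16) + 94 = (-7*(-¼) - 16) + 94 = (7/4 - 16) + 94 = -57/4 + 94 = 319/4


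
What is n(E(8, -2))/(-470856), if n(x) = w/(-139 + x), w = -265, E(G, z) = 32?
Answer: -265/50381592 ≈ -5.2599e-6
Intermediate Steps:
n(x) = -265/(-139 + x)
n(E(8, -2))/(-470856) = -265/(-139 + 32)/(-470856) = -265/(-107)*(-1/470856) = -265*(-1/107)*(-1/470856) = (265/107)*(-1/470856) = -265/50381592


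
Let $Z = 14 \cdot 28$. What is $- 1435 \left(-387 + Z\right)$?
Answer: $-7175$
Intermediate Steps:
$Z = 392$
$- 1435 \left(-387 + Z\right) = - 1435 \left(-387 + 392\right) = \left(-1435\right) 5 = -7175$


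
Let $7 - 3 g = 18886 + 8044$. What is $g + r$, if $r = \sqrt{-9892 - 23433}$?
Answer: $- \frac{26923}{3} + 5 i \sqrt{1333} \approx -8974.3 + 182.55 i$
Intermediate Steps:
$g = - \frac{26923}{3}$ ($g = \frac{7}{3} - \frac{18886 + 8044}{3} = \frac{7}{3} - \frac{26930}{3} = - \frac{26923}{3} \approx -8974.3$)
$r = 5 i \sqrt{1333}$ ($r = \sqrt{-33325} = 5 i \sqrt{1333} \approx 182.55 i$)
$g + r = - \frac{26923}{3} + 5 i \sqrt{1333}$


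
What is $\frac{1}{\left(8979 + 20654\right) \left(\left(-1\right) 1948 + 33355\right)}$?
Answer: $\frac{1}{930683631} \approx 1.0745 \cdot 10^{-9}$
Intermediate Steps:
$\frac{1}{\left(8979 + 20654\right) \left(\left(-1\right) 1948 + 33355\right)} = \frac{1}{29633 \left(-1948 + 33355\right)} = \frac{1}{29633 \cdot 31407} = \frac{1}{930683631}$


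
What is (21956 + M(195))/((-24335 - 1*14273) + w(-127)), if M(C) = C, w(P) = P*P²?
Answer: -22151/2086991 ≈ -0.010614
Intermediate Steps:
w(P) = P³
(21956 + M(195))/((-24335 - 1*14273) + w(-127)) = (21956 + 195)/((-24335 - 1*14273) + (-127)³) = 22151/((-24335 - 14273) - 2048383) = 22151/(-38608 - 2048383) = 22151/(-2086991) = 22151*(-1/2086991) = -22151/2086991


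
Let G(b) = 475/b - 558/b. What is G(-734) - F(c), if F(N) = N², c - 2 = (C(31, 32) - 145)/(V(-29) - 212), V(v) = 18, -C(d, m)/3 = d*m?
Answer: -4517338833/13812412 ≈ -327.05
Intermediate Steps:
C(d, m) = -3*d*m
c = 3509/194 (c = 2 + (-3*31*32 - 145)/(18 - 212) = 2 + (-2976 - 145)/(-194) = 2 - 3121*(-1/194) = 2 + 3121/194 = 3509/194 ≈ 18.088)
G(b) = -83/b
G(-734) - F(c) = -83/(-734) - (3509/194)² = -83*(-1/734) - 1*12313081/37636 = 83/734 - 12313081/37636 = -4517338833/13812412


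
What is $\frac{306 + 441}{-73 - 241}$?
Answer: $- \frac{747}{314} \approx -2.379$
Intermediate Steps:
$\frac{306 + 441}{-73 - 241} = \frac{747}{-314} = 747 \left(- \frac{1}{314}\right) = - \frac{747}{314}$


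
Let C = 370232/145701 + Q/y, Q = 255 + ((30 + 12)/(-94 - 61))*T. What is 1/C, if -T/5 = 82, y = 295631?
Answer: 1335285702261/3394667308801 ≈ 0.39335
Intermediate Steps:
T = -410 (T = -5*82 = -410)
Q = 11349/31 (Q = 255 + ((30 + 12)/(-94 - 61))*(-410) = 255 + (42/(-155))*(-410) = 255 + (42*(-1/155))*(-410) = 255 - 42/155*(-410) = 255 + 3444/31 = 11349/31 ≈ 366.10)
C = 3394667308801/1335285702261 (C = 370232/145701 + (11349/31)/295631 = 370232*(1/145701) + (11349/31)*(1/295631) = 370232/145701 + 11349/9164561 = 3394667308801/1335285702261 ≈ 2.5423)
1/C = 1/(3394667308801/1335285702261) = 1335285702261/3394667308801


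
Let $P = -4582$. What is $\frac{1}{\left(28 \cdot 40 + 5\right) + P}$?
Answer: $- \frac{1}{3457} \approx -0.00028927$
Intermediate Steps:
$\frac{1}{\left(28 \cdot 40 + 5\right) + P} = \frac{1}{\left(28 \cdot 40 + 5\right) - 4582} = \frac{1}{\left(1120 + 5\right) - 4582} = \frac{1}{1125 - 4582} = \frac{1}{-3457} = - \frac{1}{3457}$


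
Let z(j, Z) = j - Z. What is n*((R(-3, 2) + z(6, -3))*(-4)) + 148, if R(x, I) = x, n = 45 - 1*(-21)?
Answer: -1436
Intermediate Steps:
n = 66 (n = 45 + 21 = 66)
n*((R(-3, 2) + z(6, -3))*(-4)) + 148 = 66*((-3 + (6 - 1*(-3)))*(-4)) + 148 = 66*((-3 + (6 + 3))*(-4)) + 148 = 66*((-3 + 9)*(-4)) + 148 = 66*(6*(-4)) + 148 = 66*(-24) + 148 = -1584 + 148 = -1436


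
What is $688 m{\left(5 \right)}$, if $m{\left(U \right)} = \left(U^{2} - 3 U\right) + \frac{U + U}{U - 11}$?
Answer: $\frac{17200}{3} \approx 5733.3$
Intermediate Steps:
$m{\left(U \right)} = U^{2} - 3 U + \frac{2 U}{-11 + U}$ ($m{\left(U \right)} = \left(U^{2} - 3 U\right) + \frac{2 U}{-11 + U} = U^{2} - 3 U + \frac{2 U}{-11 + U}$)
$688 m{\left(5 \right)} = 688 \frac{5 \left(35 + 5^{2} - 70\right)}{-11 + 5} = 688 \frac{5 \left(35 + 25 - 70\right)}{-6} = 688 \cdot 5 \left(- \frac{1}{6}\right) \left(-10\right) = 688 \cdot \frac{25}{3} = \frac{17200}{3}$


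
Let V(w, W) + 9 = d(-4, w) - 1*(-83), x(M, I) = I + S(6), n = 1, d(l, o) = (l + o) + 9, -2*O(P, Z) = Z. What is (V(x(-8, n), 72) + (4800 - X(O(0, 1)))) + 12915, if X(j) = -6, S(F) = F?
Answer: 17807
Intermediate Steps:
O(P, Z) = -Z/2
d(l, o) = 9 + l + o
x(M, I) = 6 + I (x(M, I) = I + 6 = 6 + I)
V(w, W) = 79 + w (V(w, W) = -9 + ((9 - 4 + w) - 1*(-83)) = -9 + ((5 + w) + 83) = -9 + (88 + w) = 79 + w)
(V(x(-8, n), 72) + (4800 - X(O(0, 1)))) + 12915 = ((79 + (6 + 1)) + (4800 - 1*(-6))) + 12915 = ((79 + 7) + (4800 + 6)) + 12915 = (86 + 4806) + 12915 = 4892 + 12915 = 17807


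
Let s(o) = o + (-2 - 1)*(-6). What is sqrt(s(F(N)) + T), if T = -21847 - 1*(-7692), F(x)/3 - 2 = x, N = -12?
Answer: I*sqrt(14167) ≈ 119.03*I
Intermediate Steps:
F(x) = 6 + 3*x
T = -14155 (T = -21847 + 7692 = -14155)
s(o) = 18 + o (s(o) = o - 3*(-6) = o + 18 = 18 + o)
sqrt(s(F(N)) + T) = sqrt((18 + (6 + 3*(-12))) - 14155) = sqrt((18 + (6 - 36)) - 14155) = sqrt((18 - 30) - 14155) = sqrt(-12 - 14155) = sqrt(-14167) = I*sqrt(14167)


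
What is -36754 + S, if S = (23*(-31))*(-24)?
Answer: -19642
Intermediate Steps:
S = 17112 (S = -713*(-24) = 17112)
-36754 + S = -36754 + 17112 = -19642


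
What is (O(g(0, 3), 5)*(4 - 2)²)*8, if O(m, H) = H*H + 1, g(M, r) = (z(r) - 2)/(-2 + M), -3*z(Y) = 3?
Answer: 832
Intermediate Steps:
z(Y) = -1 (z(Y) = -⅓*3 = -1)
g(M, r) = -3/(-2 + M) (g(M, r) = (-1 - 2)/(-2 + M) = -3/(-2 + M))
O(m, H) = 1 + H² (O(m, H) = H² + 1 = 1 + H²)
(O(g(0, 3), 5)*(4 - 2)²)*8 = ((1 + 5²)*(4 - 2)²)*8 = ((1 + 25)*2²)*8 = (26*4)*8 = 104*8 = 832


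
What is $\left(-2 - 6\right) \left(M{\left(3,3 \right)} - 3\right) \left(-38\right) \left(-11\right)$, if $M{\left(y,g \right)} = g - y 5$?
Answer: $50160$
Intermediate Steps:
$M{\left(y,g \right)} = g - 5 y$
$\left(-2 - 6\right) \left(M{\left(3,3 \right)} - 3\right) \left(-38\right) \left(-11\right) = \left(-2 - 6\right) \left(\left(3 - 15\right) - 3\right) \left(-38\right) \left(-11\right) = - 8 \left(\left(3 - 15\right) - 3\right) \left(-38\right) \left(-11\right) = - 8 \left(-12 - 3\right) \left(-38\right) \left(-11\right) = \left(-8\right) \left(-15\right) \left(-38\right) \left(-11\right) = 120 \left(-38\right) \left(-11\right) = \left(-4560\right) \left(-11\right) = 50160$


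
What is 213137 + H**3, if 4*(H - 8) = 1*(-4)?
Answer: 213480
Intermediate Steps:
H = 7 (H = 8 + (1*(-4))/4 = 8 + (1/4)*(-4) = 8 - 1 = 7)
213137 + H**3 = 213137 + 7**3 = 213137 + 343 = 213480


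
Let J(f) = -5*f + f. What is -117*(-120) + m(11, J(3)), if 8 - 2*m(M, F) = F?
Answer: 14050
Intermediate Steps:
J(f) = -4*f
m(M, F) = 4 - F/2
-117*(-120) + m(11, J(3)) = -117*(-120) + (4 - (-2)*3) = 14040 + (4 - ½*(-12)) = 14040 + (4 + 6) = 14040 + 10 = 14050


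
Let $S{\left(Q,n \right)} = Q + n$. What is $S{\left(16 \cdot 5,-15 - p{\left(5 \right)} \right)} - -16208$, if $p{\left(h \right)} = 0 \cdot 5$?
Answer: $16273$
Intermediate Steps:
$p{\left(h \right)} = 0$
$S{\left(16 \cdot 5,-15 - p{\left(5 \right)} \right)} - -16208 = \left(16 \cdot 5 - 15\right) - -16208 = \left(80 + \left(-15 + 0\right)\right) + 16208 = \left(80 - 15\right) + 16208 = 65 + 16208 = 16273$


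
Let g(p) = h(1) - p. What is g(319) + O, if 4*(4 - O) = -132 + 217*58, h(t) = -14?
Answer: -6885/2 ≈ -3442.5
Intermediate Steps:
O = -6219/2 (O = 4 - (-132 + 217*58)/4 = 4 - (-132 + 12586)/4 = 4 - ¼*12454 = 4 - 6227/2 = -6219/2 ≈ -3109.5)
g(p) = -14 - p
g(319) + O = (-14 - 1*319) - 6219/2 = (-14 - 319) - 6219/2 = -333 - 6219/2 = -6885/2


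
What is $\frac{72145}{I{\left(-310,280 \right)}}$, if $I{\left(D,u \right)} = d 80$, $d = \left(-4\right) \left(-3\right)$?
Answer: $\frac{14429}{192} \approx 75.151$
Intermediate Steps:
$d = 12$
$I{\left(D,u \right)} = 960$ ($I{\left(D,u \right)} = 12 \cdot 80 = 960$)
$\frac{72145}{I{\left(-310,280 \right)}} = \frac{72145}{960} = 72145 \cdot \frac{1}{960} = \frac{14429}{192}$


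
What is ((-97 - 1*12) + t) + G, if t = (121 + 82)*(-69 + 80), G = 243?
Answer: 2367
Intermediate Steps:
t = 2233 (t = 203*11 = 2233)
((-97 - 1*12) + t) + G = ((-97 - 1*12) + 2233) + 243 = ((-97 - 12) + 2233) + 243 = (-109 + 2233) + 243 = 2124 + 243 = 2367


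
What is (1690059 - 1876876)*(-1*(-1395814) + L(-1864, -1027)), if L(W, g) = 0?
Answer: -260761784038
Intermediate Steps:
(1690059 - 1876876)*(-1*(-1395814) + L(-1864, -1027)) = (1690059 - 1876876)*(-1*(-1395814) + 0) = -186817*(1395814 + 0) = -186817*1395814 = -260761784038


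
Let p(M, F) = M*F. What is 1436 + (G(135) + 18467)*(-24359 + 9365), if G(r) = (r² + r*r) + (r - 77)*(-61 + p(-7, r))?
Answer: 51445850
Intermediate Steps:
p(M, F) = F*M
G(r) = 2*r² + (-77 + r)*(-61 - 7*r) (G(r) = (r² + r*r) + (r - 77)*(-61 + r*(-7)) = (r² + r²) + (-77 + r)*(-61 - 7*r) = 2*r² + (-77 + r)*(-61 - 7*r))
1436 + (G(135) + 18467)*(-24359 + 9365) = 1436 + ((4697 - 5*135² + 478*135) + 18467)*(-24359 + 9365) = 1436 + ((4697 - 5*18225 + 64530) + 18467)*(-14994) = 1436 + ((4697 - 91125 + 64530) + 18467)*(-14994) = 1436 + (-21898 + 18467)*(-14994) = 1436 - 3431*(-14994) = 1436 + 51444414 = 51445850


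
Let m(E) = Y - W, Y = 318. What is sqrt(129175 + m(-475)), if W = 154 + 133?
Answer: sqrt(129206) ≈ 359.45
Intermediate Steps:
W = 287
m(E) = 31 (m(E) = 318 - 1*287 = 318 - 287 = 31)
sqrt(129175 + m(-475)) = sqrt(129175 + 31) = sqrt(129206)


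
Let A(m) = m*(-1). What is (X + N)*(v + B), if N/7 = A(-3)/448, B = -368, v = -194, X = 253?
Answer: -4550795/32 ≈ -1.4221e+5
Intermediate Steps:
A(m) = -m
N = 3/64 (N = 7*(-1*(-3)/448) = 7*(3*(1/448)) = 7*(3/448) = 3/64 ≈ 0.046875)
(X + N)*(v + B) = (253 + 3/64)*(-194 - 368) = (16195/64)*(-562) = -4550795/32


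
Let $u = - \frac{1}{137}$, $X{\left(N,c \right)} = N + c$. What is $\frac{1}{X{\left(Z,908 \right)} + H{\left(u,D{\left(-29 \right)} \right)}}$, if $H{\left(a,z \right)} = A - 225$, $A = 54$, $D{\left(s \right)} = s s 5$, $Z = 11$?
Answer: $\frac{1}{748} \approx 0.0013369$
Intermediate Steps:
$D{\left(s \right)} = 5 s^{2}$ ($D{\left(s \right)} = s^{2} \cdot 5 = 5 s^{2}$)
$u = - \frac{1}{137}$ ($u = \left(-1\right) \frac{1}{137} = - \frac{1}{137} \approx -0.0072993$)
$H{\left(a,z \right)} = -171$ ($H{\left(a,z \right)} = 54 - 225 = -171$)
$\frac{1}{X{\left(Z,908 \right)} + H{\left(u,D{\left(-29 \right)} \right)}} = \frac{1}{\left(11 + 908\right) - 171} = \frac{1}{919 - 171} = \frac{1}{748}$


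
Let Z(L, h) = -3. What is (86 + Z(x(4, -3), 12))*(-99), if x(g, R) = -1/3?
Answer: -8217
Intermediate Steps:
x(g, R) = -1/3 (x(g, R) = -1*1/3 = -1/3)
(86 + Z(x(4, -3), 12))*(-99) = (86 - 3)*(-99) = 83*(-99) = -8217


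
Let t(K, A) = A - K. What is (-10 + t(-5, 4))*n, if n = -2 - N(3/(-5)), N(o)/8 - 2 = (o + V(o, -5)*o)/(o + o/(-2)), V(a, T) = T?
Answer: -46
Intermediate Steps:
N(o) = -48 (N(o) = 16 + 8*((o - 5*o)/(o + o/(-2))) = 16 + 8*((-4*o)/(o + o*(-1/2))) = 16 + 8*((-4*o)/(o - o/2)) = 16 + 8*((-4*o)/((o/2))) = 16 + 8*((-4*o)*(2/o)) = 16 + 8*(-8) = 16 - 64 = -48)
n = 46 (n = -2 - 1*(-48) = -2 + 48 = 46)
(-10 + t(-5, 4))*n = (-10 + (4 - 1*(-5)))*46 = (-10 + (4 + 5))*46 = (-10 + 9)*46 = -1*46 = -46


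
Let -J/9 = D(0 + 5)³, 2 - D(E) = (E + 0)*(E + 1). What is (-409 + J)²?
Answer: 38871671281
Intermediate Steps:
D(E) = 2 - E*(1 + E) (D(E) = 2 - (E + 0)*(E + 1) = 2 - E*(1 + E))
J = 197568 (J = -9*(2 - (0 + 5) - (0 + 5)²)³ = -9*(2 - 1*5 - 1*5²)³ = -9*(2 - 5 - 1*25)³ = -9*(2 - 5 - 25)³ = -9*(-28)³ = -9*(-21952) = 197568)
(-409 + J)² = (-409 + 197568)² = 197159² = 38871671281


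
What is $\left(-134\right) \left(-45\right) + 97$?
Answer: $6127$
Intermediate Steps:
$\left(-134\right) \left(-45\right) + 97 = 6030 + 97 = 6127$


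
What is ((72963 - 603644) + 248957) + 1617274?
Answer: 1335550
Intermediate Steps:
((72963 - 603644) + 248957) + 1617274 = (-530681 + 248957) + 1617274 = -281724 + 1617274 = 1335550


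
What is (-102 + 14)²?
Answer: 7744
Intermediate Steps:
(-102 + 14)² = (-88)² = 7744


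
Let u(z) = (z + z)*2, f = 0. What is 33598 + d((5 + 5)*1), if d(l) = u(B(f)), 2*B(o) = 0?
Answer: 33598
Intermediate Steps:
B(o) = 0 (B(o) = (½)*0 = 0)
u(z) = 4*z (u(z) = (2*z)*2 = 4*z)
d(l) = 0 (d(l) = 4*0 = 0)
33598 + d((5 + 5)*1) = 33598 + 0 = 33598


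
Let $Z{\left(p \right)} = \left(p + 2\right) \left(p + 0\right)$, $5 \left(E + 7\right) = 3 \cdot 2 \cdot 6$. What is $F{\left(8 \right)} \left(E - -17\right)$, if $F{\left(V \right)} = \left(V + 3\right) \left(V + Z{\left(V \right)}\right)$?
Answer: $\frac{83248}{5} \approx 16650.0$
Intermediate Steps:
$E = \frac{1}{5}$ ($E = -7 + \frac{3 \cdot 2 \cdot 6}{5} = -7 + \frac{6 \cdot 6}{5} = -7 + \frac{1}{5} \cdot 36 = -7 + \frac{36}{5} = \frac{1}{5} \approx 0.2$)
$Z{\left(p \right)} = p \left(2 + p\right)$ ($Z{\left(p \right)} = \left(2 + p\right) p = p \left(2 + p\right)$)
$F{\left(V \right)} = \left(3 + V\right) \left(V + V \left(2 + V\right)\right)$ ($F{\left(V \right)} = \left(V + 3\right) \left(V + V \left(2 + V\right)\right) = \left(3 + V\right) \left(V + V \left(2 + V\right)\right)$)
$F{\left(8 \right)} \left(E - -17\right) = 8 \left(9 + 8^{2} + 6 \cdot 8\right) \left(\frac{1}{5} - -17\right) = 8 \left(9 + 64 + 48\right) \left(\frac{1}{5} + 17\right) = 8 \cdot 121 \cdot \frac{86}{5} = 968 \cdot \frac{86}{5} = \frac{83248}{5}$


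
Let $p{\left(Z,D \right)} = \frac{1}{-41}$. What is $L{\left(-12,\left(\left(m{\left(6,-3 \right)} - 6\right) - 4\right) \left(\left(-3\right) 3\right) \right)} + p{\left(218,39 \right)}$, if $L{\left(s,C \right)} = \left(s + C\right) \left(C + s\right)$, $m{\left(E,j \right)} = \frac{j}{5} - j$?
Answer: $\frac{3260459}{1025} \approx 3180.9$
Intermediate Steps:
$m{\left(E,j \right)} = - \frac{4 j}{5}$ ($m{\left(E,j \right)} = j \frac{1}{5} - j = \frac{j}{5} - j = - \frac{4 j}{5}$)
$p{\left(Z,D \right)} = - \frac{1}{41}$
$L{\left(s,C \right)} = \left(C + s\right)^{2}$ ($L{\left(s,C \right)} = \left(C + s\right) \left(C + s\right) = \left(C + s\right)^{2}$)
$L{\left(-12,\left(\left(m{\left(6,-3 \right)} - 6\right) - 4\right) \left(\left(-3\right) 3\right) \right)} + p{\left(218,39 \right)} = \left(\left(\left(\left(- \frac{4}{5}\right) \left(-3\right) - 6\right) - 4\right) \left(\left(-3\right) 3\right) - 12\right)^{2} - \frac{1}{41} = \left(\left(\left(\frac{12}{5} - 6\right) - 4\right) \left(-9\right) - 12\right)^{2} - \frac{1}{41} = \left(\left(- \frac{18}{5} - 4\right) \left(-9\right) - 12\right)^{2} - \frac{1}{41} = \left(\left(- \frac{38}{5}\right) \left(-9\right) - 12\right)^{2} - \frac{1}{41} = \left(\frac{342}{5} - 12\right)^{2} - \frac{1}{41} = \left(\frac{282}{5}\right)^{2} - \frac{1}{41} = \frac{79524}{25} - \frac{1}{41} = \frac{3260459}{1025}$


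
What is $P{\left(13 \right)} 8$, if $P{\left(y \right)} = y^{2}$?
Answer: $1352$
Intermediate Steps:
$P{\left(13 \right)} 8 = 13^{2} \cdot 8 = 169 \cdot 8 = 1352$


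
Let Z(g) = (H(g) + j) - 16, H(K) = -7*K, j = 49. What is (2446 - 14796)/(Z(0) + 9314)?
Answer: -950/719 ≈ -1.3213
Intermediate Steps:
Z(g) = 33 - 7*g (Z(g) = (-7*g + 49) - 16 = (49 - 7*g) - 16 = 33 - 7*g)
(2446 - 14796)/(Z(0) + 9314) = (2446 - 14796)/((33 - 7*0) + 9314) = -12350/((33 + 0) + 9314) = -12350/(33 + 9314) = -12350/9347 = -12350*1/9347 = -950/719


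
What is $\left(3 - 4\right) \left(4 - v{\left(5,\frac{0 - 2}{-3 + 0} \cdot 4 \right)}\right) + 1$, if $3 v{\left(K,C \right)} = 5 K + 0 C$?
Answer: $\frac{16}{3} \approx 5.3333$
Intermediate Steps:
$v{\left(K,C \right)} = \frac{5 K}{3}$ ($v{\left(K,C \right)} = \frac{5 K + 0 C}{3} = \frac{5 K + 0}{3} = \frac{5 K}{3}$)
$\left(3 - 4\right) \left(4 - v{\left(5,\frac{0 - 2}{-3 + 0} \cdot 4 \right)}\right) + 1 = \left(3 - 4\right) \left(4 - \frac{5}{3} \cdot 5\right) + 1 = \left(3 - 4\right) \left(4 - \frac{25}{3}\right) + 1 = - (4 - \frac{25}{3}) + 1 = \left(-1\right) \left(- \frac{13}{3}\right) + 1 = \frac{13}{3} + 1 = \frac{16}{3}$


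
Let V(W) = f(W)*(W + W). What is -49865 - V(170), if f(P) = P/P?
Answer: -50205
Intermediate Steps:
f(P) = 1
V(W) = 2*W (V(W) = 1*(W + W) = 1*(2*W) = 2*W)
-49865 - V(170) = -49865 - 2*170 = -49865 - 1*340 = -49865 - 340 = -50205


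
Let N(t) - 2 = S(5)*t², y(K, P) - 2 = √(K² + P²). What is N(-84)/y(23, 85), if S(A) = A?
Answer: -35282/3875 + 17641*√7754/3875 ≈ 391.77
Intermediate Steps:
y(K, P) = 2 + √(K² + P²)
N(t) = 2 + 5*t²
N(-84)/y(23, 85) = (2 + 5*(-84)²)/(2 + √(23² + 85²)) = (2 + 5*7056)/(2 + √(529 + 7225)) = (2 + 35280)/(2 + √7754) = 35282/(2 + √7754)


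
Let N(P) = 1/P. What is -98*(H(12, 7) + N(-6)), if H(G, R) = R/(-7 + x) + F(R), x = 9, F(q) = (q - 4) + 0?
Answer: -1862/3 ≈ -620.67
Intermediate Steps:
F(q) = -4 + q (F(q) = (-4 + q) + 0 = -4 + q)
H(G, R) = -4 + 3*R/2 (H(G, R) = R/(-7 + 9) + (-4 + R) = R/2 + (-4 + R) = -4 + 3*R/2)
-98*(H(12, 7) + N(-6)) = -98*((-4 + (3/2)*7) + 1/(-6)) = -98*((-4 + 21/2) - ⅙) = -98*(13/2 - ⅙) = -98*19/3 = -1862/3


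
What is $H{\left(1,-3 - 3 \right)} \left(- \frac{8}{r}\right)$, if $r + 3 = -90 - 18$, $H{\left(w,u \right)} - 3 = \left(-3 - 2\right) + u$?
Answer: $- \frac{64}{111} \approx -0.57658$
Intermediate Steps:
$H{\left(w,u \right)} = -2 + u$ ($H{\left(w,u \right)} = 3 + \left(\left(-3 - 2\right) + u\right) = 3 + \left(-5 + u\right) = -2 + u$)
$r = -111$ ($r = -3 - 108 = -111$)
$H{\left(1,-3 - 3 \right)} \left(- \frac{8}{r}\right) = \left(-2 - 6\right) \left(- \frac{8}{-111}\right) = \left(-2 - 6\right) \left(\left(-8\right) \left(- \frac{1}{111}\right)\right) = \left(-8\right) \frac{8}{111} = - \frac{64}{111}$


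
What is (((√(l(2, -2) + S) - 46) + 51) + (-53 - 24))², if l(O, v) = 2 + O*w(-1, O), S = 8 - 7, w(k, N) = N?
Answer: (72 - √7)² ≈ 4810.0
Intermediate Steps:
S = 1
l(O, v) = 2 + O² (l(O, v) = 2 + O*O = 2 + O²)
(((√(l(2, -2) + S) - 46) + 51) + (-53 - 24))² = (((√((2 + 2²) + 1) - 46) + 51) + (-53 - 24))² = (((√((2 + 4) + 1) - 46) + 51) - 77)² = (((√(6 + 1) - 46) + 51) - 77)² = (((√7 - 46) + 51) - 77)² = (((-46 + √7) + 51) - 77)² = ((5 + √7) - 77)² = (-72 + √7)²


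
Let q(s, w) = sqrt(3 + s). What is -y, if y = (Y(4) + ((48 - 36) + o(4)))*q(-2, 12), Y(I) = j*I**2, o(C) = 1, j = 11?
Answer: -189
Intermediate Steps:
Y(I) = 11*I**2
y = 189 (y = (11*4**2 + ((48 - 36) + 1))*sqrt(3 - 2) = (11*16 + (12 + 1))*sqrt(1) = (176 + 13)*1 = 189*1 = 189)
-y = -1*189 = -189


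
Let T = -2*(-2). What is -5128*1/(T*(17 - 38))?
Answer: 1282/21 ≈ 61.048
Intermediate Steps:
T = 4
-5128*1/(T*(17 - 38)) = -5128*1/(4*(17 - 38)) = -5128/((-21*4)) = -5128/(-84) = -5128*(-1/84) = 1282/21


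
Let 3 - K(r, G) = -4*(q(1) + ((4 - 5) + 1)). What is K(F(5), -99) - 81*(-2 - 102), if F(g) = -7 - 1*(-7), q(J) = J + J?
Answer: 8435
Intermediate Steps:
q(J) = 2*J
F(g) = 0 (F(g) = -7 + 7 = 0)
K(r, G) = 11 (K(r, G) = 3 - (-4)*(2*1 + ((4 - 5) + 1)) = 3 - (-4)*(2 + (-1 + 1)) = 3 - (-4)*(2 + 0) = 3 - (-4)*2 = 3 - 1*(-8) = 3 + 8 = 11)
K(F(5), -99) - 81*(-2 - 102) = 11 - 81*(-2 - 102) = 11 - 81*(-104) = 11 - 1*(-8424) = 11 + 8424 = 8435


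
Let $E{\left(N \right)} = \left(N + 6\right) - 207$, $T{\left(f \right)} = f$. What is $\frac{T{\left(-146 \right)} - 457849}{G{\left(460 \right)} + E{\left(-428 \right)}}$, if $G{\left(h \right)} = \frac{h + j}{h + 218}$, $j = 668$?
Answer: $\frac{2723865}{3731} \approx 730.06$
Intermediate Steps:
$E{\left(N \right)} = -201 + N$ ($E{\left(N \right)} = \left(6 + N\right) - 207 = -201 + N$)
$G{\left(h \right)} = \frac{668 + h}{218 + h}$ ($G{\left(h \right)} = \frac{h + 668}{h + 218} = \frac{668 + h}{218 + h}$)
$\frac{T{\left(-146 \right)} - 457849}{G{\left(460 \right)} + E{\left(-428 \right)}} = \frac{-146 - 457849}{\frac{668 + 460}{218 + 460} - 629} = - \frac{457995}{\frac{1}{678} \cdot 1128 - 629} = - \frac{457995}{\frac{188}{113} - 629} = - \frac{457995}{- \frac{70889}{113}} = \left(-457995\right) \left(- \frac{113}{70889}\right) = \frac{2723865}{3731}$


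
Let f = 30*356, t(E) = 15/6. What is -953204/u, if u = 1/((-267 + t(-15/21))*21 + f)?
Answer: -4885647102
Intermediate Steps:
t(E) = 5/2 (t(E) = 15*(1/6) = 5/2)
f = 10680
u = 2/10251 (u = 1/((-267 + 5/2)*21 + 10680) = 1/(-529/2*21 + 10680) = 1/(-11109/2 + 10680) = 1/(10251/2) = 2/10251 ≈ 0.00019510)
-953204/u = -953204/2/10251 = -953204*10251/2 = -4885647102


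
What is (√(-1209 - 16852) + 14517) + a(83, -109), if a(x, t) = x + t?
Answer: 14491 + I*√18061 ≈ 14491.0 + 134.39*I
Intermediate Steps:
a(x, t) = t + x
(√(-1209 - 16852) + 14517) + a(83, -109) = (√(-1209 - 16852) + 14517) + (-109 + 83) = (√(-18061) + 14517) - 26 = (I*√18061 + 14517) - 26 = (14517 + I*√18061) - 26 = 14491 + I*√18061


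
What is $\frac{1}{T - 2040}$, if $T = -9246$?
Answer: $- \frac{1}{11286} \approx -8.8605 \cdot 10^{-5}$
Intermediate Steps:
$\frac{1}{T - 2040} = \frac{1}{-9246 - 2040} = \frac{1}{-11286} = - \frac{1}{11286}$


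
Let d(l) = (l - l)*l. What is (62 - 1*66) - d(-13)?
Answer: -4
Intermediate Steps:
d(l) = 0 (d(l) = 0*l = 0)
(62 - 1*66) - d(-13) = (62 - 1*66) - 1*0 = (62 - 66) + 0 = -4 + 0 = -4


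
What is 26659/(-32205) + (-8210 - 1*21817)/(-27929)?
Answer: 222460324/899453445 ≈ 0.24733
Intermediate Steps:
26659/(-32205) + (-8210 - 1*21817)/(-27929) = 26659*(-1/32205) + (-8210 - 21817)*(-1/27929) = -26659/32205 - 30027*(-1/27929) = -26659/32205 + 30027/27929 = 222460324/899453445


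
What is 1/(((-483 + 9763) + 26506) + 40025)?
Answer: 1/75811 ≈ 1.3191e-5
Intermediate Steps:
1/(((-483 + 9763) + 26506) + 40025) = 1/((9280 + 26506) + 40025) = 1/(35786 + 40025) = 1/75811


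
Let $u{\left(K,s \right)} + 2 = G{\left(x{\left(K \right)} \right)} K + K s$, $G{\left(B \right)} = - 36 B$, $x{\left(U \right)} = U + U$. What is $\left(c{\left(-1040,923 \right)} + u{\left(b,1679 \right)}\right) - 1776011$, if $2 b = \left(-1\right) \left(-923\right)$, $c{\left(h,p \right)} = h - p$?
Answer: $- \frac{32675679}{2} \approx -1.6338 \cdot 10^{7}$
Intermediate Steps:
$x{\left(U \right)} = 2 U$
$b = \frac{923}{2}$ ($b = \frac{\left(-1\right) \left(-923\right)}{2} = \frac{1}{2} \cdot 923 = \frac{923}{2} \approx 461.5$)
$u{\left(K,s \right)} = -2 - 72 K^{2} + K s$ ($u{\left(K,s \right)} = -2 + \left(- 36 \cdot 2 K K + K s\right) = -2 + \left(- 72 K K + K s\right) = -2 - \left(72 K^{2} - K s\right) = -2 - 72 K^{2} + K s$)
$\left(c{\left(-1040,923 \right)} + u{\left(b,1679 \right)}\right) - 1776011 = \left(\left(-1040 - 923\right) - \left(- \frac{1549713}{2} + 15334722\right)\right) - 1776011 = \left(\left(-1040 - 923\right) - \frac{29119731}{2}\right) - 1776011 = \left(-1963 - \frac{29119731}{2}\right) - 1776011 = - \frac{29123657}{2} - 1776011 = - \frac{32675679}{2}$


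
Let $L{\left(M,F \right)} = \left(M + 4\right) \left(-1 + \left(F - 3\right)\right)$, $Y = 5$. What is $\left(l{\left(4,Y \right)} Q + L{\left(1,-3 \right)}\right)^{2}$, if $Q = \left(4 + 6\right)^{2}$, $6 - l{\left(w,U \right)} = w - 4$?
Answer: $319225$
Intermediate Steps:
$l{\left(w,U \right)} = 10 - w$ ($l{\left(w,U \right)} = 6 - \left(w - 4\right) = 6 - \left(-4 + w\right) = 10 - w$)
$L{\left(M,F \right)} = \left(-4 + F\right) \left(4 + M\right)$ ($L{\left(M,F \right)} = \left(4 + M\right) \left(-1 + \left(F - 3\right)\right) = \left(4 + M\right) \left(-1 + \left(-3 + F\right)\right) = \left(4 + M\right) \left(-4 + F\right) = \left(-4 + F\right) \left(4 + M\right)$)
$Q = 100$ ($Q = 10^{2} = 100$)
$\left(l{\left(4,Y \right)} Q + L{\left(1,-3 \right)}\right)^{2} = \left(\left(10 - 4\right) 100 - 35\right)^{2} = \left(6 \cdot 100 - 35\right)^{2} = \left(600 - 35\right)^{2} = 565^{2} = 319225$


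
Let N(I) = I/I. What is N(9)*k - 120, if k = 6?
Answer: -114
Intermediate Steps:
N(I) = 1
N(9)*k - 120 = 1*6 - 120 = 6 - 120 = -114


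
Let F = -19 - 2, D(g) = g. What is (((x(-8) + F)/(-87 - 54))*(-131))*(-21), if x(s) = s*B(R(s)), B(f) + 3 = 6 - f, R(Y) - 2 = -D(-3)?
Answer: 4585/47 ≈ 97.553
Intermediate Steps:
R(Y) = 5 (R(Y) = 2 - 1*(-3) = 2 + 3 = 5)
F = -21
B(f) = 3 - f (B(f) = -3 + (6 - f) = 3 - f)
x(s) = -2*s (x(s) = s*(3 - 1*5) = s*(3 - 5) = s*(-2) = -2*s)
(((x(-8) + F)/(-87 - 54))*(-131))*(-21) = (((-2*(-8) - 21)/(-87 - 54))*(-131))*(-21) = (((16 - 21)/(-141))*(-131))*(-21) = (-5*(-1/141)*(-131))*(-21) = ((5/141)*(-131))*(-21) = -655/141*(-21) = 4585/47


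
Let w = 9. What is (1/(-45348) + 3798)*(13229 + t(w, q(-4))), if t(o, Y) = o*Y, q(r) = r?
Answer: 2272252857679/45348 ≈ 5.0107e+7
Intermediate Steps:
t(o, Y) = Y*o
(1/(-45348) + 3798)*(13229 + t(w, q(-4))) = (1/(-45348) + 3798)*(13229 - 4*9) = (-1/45348 + 3798)*(13229 - 36) = (172231703/45348)*13193 = 2272252857679/45348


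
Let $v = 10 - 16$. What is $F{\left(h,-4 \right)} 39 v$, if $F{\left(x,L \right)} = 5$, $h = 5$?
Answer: $-1170$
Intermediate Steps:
$v = -6$ ($v = 10 - 16 = -6$)
$F{\left(h,-4 \right)} 39 v = 5 \cdot 39 \left(-6\right) = 195 \left(-6\right) = -1170$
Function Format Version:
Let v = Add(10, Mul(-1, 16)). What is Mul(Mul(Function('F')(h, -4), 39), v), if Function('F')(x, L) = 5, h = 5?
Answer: -1170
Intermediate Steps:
v = -6 (v = Add(10, -16) = -6)
Mul(Mul(Function('F')(h, -4), 39), v) = Mul(Mul(5, 39), -6) = Mul(195, -6) = -1170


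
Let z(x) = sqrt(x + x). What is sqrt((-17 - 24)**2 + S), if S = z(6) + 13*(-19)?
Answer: sqrt(1434 + 2*sqrt(3)) ≈ 37.914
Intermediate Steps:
z(x) = sqrt(2)*sqrt(x) (z(x) = sqrt(2*x) = sqrt(2)*sqrt(x))
S = -247 + 2*sqrt(3) (S = sqrt(2)*sqrt(6) + 13*(-19) = 2*sqrt(3) - 247 = -247 + 2*sqrt(3) ≈ -243.54)
sqrt((-17 - 24)**2 + S) = sqrt((-17 - 24)**2 + (-247 + 2*sqrt(3))) = sqrt((-41)**2 + (-247 + 2*sqrt(3))) = sqrt(1681 + (-247 + 2*sqrt(3))) = sqrt(1434 + 2*sqrt(3))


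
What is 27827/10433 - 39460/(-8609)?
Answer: 651248823/89817697 ≈ 7.2508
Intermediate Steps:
27827/10433 - 39460/(-8609) = 27827*(1/10433) - 39460*(-1/8609) = 27827/10433 + 39460/8609 = 651248823/89817697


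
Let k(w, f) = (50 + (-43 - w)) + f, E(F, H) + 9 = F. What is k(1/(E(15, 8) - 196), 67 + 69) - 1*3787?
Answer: -692359/190 ≈ -3644.0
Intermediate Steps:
E(F, H) = -9 + F
k(w, f) = 7 + f - w (k(w, f) = (7 - w) + f = 7 + f - w)
k(1/(E(15, 8) - 196), 67 + 69) - 1*3787 = (7 + (67 + 69) - 1/((-9 + 15) - 196)) - 1*3787 = (7 + 136 - 1/(6 - 196)) - 3787 = (7 + 136 - 1/(-190)) - 3787 = (7 + 136 - 1*(-1/190)) - 3787 = (7 + 136 + 1/190) - 3787 = 27171/190 - 3787 = -692359/190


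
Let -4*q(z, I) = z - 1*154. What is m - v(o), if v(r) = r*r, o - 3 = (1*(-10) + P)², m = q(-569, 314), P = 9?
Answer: 659/4 ≈ 164.75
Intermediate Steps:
q(z, I) = 77/2 - z/4 (q(z, I) = -(z - 1*154)/4 = -(z - 154)/4 = -(-154 + z)/4 = 77/2 - z/4)
m = 723/4 (m = 77/2 - ¼*(-569) = 77/2 + 569/4 = 723/4 ≈ 180.75)
o = 4 (o = 3 + (1*(-10) + 9)² = 3 + (-10 + 9)² = 3 + (-1)² = 3 + 1 = 4)
v(r) = r²
m - v(o) = 723/4 - 1*4² = 723/4 - 1*16 = 723/4 - 16 = 659/4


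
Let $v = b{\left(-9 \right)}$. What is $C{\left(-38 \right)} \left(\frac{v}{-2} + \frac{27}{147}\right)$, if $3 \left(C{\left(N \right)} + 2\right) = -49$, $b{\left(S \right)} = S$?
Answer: $- \frac{8415}{98} \approx -85.867$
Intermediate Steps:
$C{\left(N \right)} = - \frac{55}{3}$ ($C{\left(N \right)} = -2 + \frac{1}{3} \left(-49\right) = -2 - \frac{49}{3} = - \frac{55}{3}$)
$v = -9$
$C{\left(-38 \right)} \left(\frac{v}{-2} + \frac{27}{147}\right) = - \frac{55 \left(- \frac{9}{-2} + \frac{27}{147}\right)}{3} = - \frac{55 \left(\left(-9\right) \left(- \frac{1}{2}\right) + 27 \cdot \frac{1}{147}\right)}{3} = - \frac{55 \left(\frac{9}{2} + \frac{9}{49}\right)}{3} = \left(- \frac{55}{3}\right) \frac{459}{98} = - \frac{8415}{98}$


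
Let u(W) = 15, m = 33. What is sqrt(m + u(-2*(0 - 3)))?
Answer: 4*sqrt(3) ≈ 6.9282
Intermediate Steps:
sqrt(m + u(-2*(0 - 3))) = sqrt(33 + 15) = sqrt(48) = 4*sqrt(3)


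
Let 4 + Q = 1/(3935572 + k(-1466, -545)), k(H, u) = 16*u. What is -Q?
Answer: 15707407/3926852 ≈ 4.0000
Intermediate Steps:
Q = -15707407/3926852 (Q = -4 + 1/(3935572 + 16*(-545)) = -4 + 1/(3935572 - 8720) = -4 + 1/3926852 = -15707407/3926852 ≈ -4.0000)
-Q = -1*(-15707407/3926852) = 15707407/3926852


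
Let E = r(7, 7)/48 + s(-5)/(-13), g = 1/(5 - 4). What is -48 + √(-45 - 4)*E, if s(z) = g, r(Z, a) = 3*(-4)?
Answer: -48 - 119*I/52 ≈ -48.0 - 2.2885*I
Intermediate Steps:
g = 1 (g = 1/1 = 1)
r(Z, a) = -12
s(z) = 1
E = -17/52 (E = -12/48 + 1/(-13) = -12*1/48 + 1*(-1/13) = -¼ - 1/13 = -17/52 ≈ -0.32692)
-48 + √(-45 - 4)*E = -48 + √(-45 - 4)*(-17/52) = -48 + √(-49)*(-17/52) = -48 + (7*I)*(-17/52) = -48 - 119*I/52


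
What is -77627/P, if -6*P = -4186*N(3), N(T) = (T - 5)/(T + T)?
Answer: 698643/2093 ≈ 333.80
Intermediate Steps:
N(T) = (-5 + T)/(2*T) (N(T) = (-5 + T)/((2*T)) = (-5 + T)*(1/(2*T)) = (-5 + T)/(2*T))
P = -2093/9 (P = -(-2093)*(½)*(-5 + 3)/3/3 = -(-2093)*(½)*(⅓)*(-2)/3 = -(-2093)*(-1)/(3*3) = -⅙*4186/3 = -2093/9 ≈ -232.56)
-77627/P = -77627/(-2093/9) = -77627*(-9/2093) = 698643/2093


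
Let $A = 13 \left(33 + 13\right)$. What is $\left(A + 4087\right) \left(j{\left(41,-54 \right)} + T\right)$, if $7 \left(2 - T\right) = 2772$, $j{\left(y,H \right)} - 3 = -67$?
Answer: $-2145730$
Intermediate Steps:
$j{\left(y,H \right)} = -64$ ($j{\left(y,H \right)} = 3 - 67 = -64$)
$A = 598$ ($A = 13 \cdot 46 = 598$)
$T = -394$ ($T = 2 - 396 = -394$)
$\left(A + 4087\right) \left(j{\left(41,-54 \right)} + T\right) = \left(598 + 4087\right) \left(-64 - 394\right) = 4685 \left(-458\right) = -2145730$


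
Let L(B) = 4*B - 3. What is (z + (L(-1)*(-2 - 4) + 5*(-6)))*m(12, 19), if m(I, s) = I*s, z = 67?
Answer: 18012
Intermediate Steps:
L(B) = -3 + 4*B
(z + (L(-1)*(-2 - 4) + 5*(-6)))*m(12, 19) = (67 + ((-3 + 4*(-1))*(-2 - 4) + 5*(-6)))*(12*19) = (67 + ((-3 - 4)*(-6) - 30))*228 = (67 + (-7*(-6) - 30))*228 = (67 + (42 - 30))*228 = (67 + 12)*228 = 79*228 = 18012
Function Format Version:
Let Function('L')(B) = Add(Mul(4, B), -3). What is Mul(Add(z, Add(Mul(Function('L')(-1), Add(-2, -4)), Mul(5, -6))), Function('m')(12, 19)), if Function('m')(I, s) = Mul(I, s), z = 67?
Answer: 18012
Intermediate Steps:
Function('L')(B) = Add(-3, Mul(4, B))
Mul(Add(z, Add(Mul(Function('L')(-1), Add(-2, -4)), Mul(5, -6))), Function('m')(12, 19)) = Mul(Add(67, Add(Mul(Add(-3, Mul(4, -1)), Add(-2, -4)), Mul(5, -6))), Mul(12, 19)) = Mul(Add(67, Add(Mul(Add(-3, -4), -6), -30)), 228) = Mul(Add(67, Add(Mul(-7, -6), -30)), 228) = Mul(Add(67, Add(42, -30)), 228) = Mul(Add(67, 12), 228) = Mul(79, 228) = 18012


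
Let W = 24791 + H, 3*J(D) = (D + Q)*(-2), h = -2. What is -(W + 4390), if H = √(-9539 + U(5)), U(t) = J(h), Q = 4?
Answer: -29181 - I*√85863/3 ≈ -29181.0 - 97.675*I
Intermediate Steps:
J(D) = -8/3 - 2*D/3 (J(D) = ((D + 4)*(-2))/3 = ((4 + D)*(-2))/3 = (-8 - 2*D)/3 = -8/3 - 2*D/3)
U(t) = -4/3 (U(t) = -8/3 - ⅔*(-2) = -8/3 + 4/3 = -4/3)
H = I*√85863/3 (H = √(-9539 - 4/3) = √(-28621/3) = I*√85863/3 ≈ 97.675*I)
W = 24791 + I*√85863/3 ≈ 24791.0 + 97.675*I
-(W + 4390) = -((24791 + I*√85863/3) + 4390) = -(29181 + I*√85863/3) = -29181 - I*√85863/3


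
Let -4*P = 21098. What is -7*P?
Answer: 73843/2 ≈ 36922.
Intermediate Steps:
P = -10549/2 (P = -1/4*21098 = -10549/2 ≈ -5274.5)
-7*P = -7*(-10549/2) = 73843/2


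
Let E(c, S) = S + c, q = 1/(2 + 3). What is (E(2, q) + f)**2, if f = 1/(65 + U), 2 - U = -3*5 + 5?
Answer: 725904/148225 ≈ 4.8973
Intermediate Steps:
U = 12 (U = 2 - (-3*5 + 5) = 2 - (-15 + 5) = 2 - 1*(-10) = 2 + 10 = 12)
q = 1/5 ≈ 0.20000
f = 1/77 (f = 1/(65 + 12) = 1/77 ≈ 0.012987)
(E(2, q) + f)**2 = ((1/5 + 2) + 1/77)**2 = (11/5 + 1/77)**2 = (852/385)**2 = 725904/148225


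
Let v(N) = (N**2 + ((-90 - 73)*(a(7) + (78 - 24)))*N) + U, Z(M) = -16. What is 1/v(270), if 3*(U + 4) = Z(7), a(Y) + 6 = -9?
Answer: -3/4930498 ≈ -6.0846e-7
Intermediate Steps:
a(Y) = -15 (a(Y) = -6 - 9 = -15)
U = -28/3 (U = -4 + (1/3)*(-16) = -4 - 16/3 = -28/3 ≈ -9.3333)
v(N) = -28/3 + N**2 - 6357*N (v(N) = (N**2 + ((-90 - 73)*(-15 + (78 - 24)))*N) - 28/3 = (N**2 + (-163*(-15 + 54))*N) - 28/3 = (N**2 + (-163*39)*N) - 28/3 = (N**2 - 6357*N) - 28/3 = -28/3 + N**2 - 6357*N)
1/v(270) = 1/(-28/3 + 270**2 - 6357*270) = 1/(-28/3 + 72900 - 1716390) = 1/(-4930498/3) = -3/4930498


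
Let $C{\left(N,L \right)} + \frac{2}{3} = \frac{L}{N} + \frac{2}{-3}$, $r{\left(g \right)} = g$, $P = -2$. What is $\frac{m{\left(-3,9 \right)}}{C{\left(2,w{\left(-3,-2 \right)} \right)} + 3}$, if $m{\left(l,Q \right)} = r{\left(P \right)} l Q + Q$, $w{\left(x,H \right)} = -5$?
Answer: $- \frac{378}{5} \approx -75.6$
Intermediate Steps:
$m{\left(l,Q \right)} = Q - 2 Q l$ ($m{\left(l,Q \right)} = - 2 l Q + Q = - 2 Q l + Q = Q - 2 Q l$)
$C{\left(N,L \right)} = - \frac{4}{3} + \frac{L}{N}$ ($C{\left(N,L \right)} = - \frac{2}{3} + \left(\frac{L}{N} + \frac{2}{-3}\right) = - \frac{2}{3} + \left(\frac{L}{N} + 2 \left(- \frac{1}{3}\right)\right) = - \frac{2}{3} + \left(\frac{L}{N} - \frac{2}{3}\right) = - \frac{2}{3} + \left(- \frac{2}{3} + \frac{L}{N}\right) = - \frac{4}{3} + \frac{L}{N}$)
$\frac{m{\left(-3,9 \right)}}{C{\left(2,w{\left(-3,-2 \right)} \right)} + 3} = \frac{9 \left(1 - -6\right)}{\left(- \frac{4}{3} - \frac{5}{2}\right) + 3} = \frac{9 \left(1 + 6\right)}{\left(- \frac{4}{3} - \frac{5}{2}\right) + 3} = \frac{9 \cdot 7}{\left(- \frac{4}{3} - \frac{5}{2}\right) + 3} = \frac{1}{- \frac{23}{6} + 3} \cdot 63 = \frac{1}{- \frac{5}{6}} \cdot 63 = \left(- \frac{6}{5}\right) 63 = - \frac{378}{5}$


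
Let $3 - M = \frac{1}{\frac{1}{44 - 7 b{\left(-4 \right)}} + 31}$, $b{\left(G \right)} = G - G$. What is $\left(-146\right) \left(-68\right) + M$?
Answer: $\frac{13555771}{1365} \approx 9931.0$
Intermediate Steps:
$b{\left(G \right)} = 0$
$M = \frac{4051}{1365}$ ($M = 3 - \frac{1}{\frac{1}{44 - 0} + 31} = 3 - \frac{1}{\frac{1}{44 + 0} + 31} = 3 - \frac{1}{\frac{1}{44} + 31} = 3 - \frac{1}{\frac{1365}{44}} = 3 - \frac{44}{1365} = \frac{4051}{1365} \approx 2.9678$)
$\left(-146\right) \left(-68\right) + M = \left(-146\right) \left(-68\right) + \frac{4051}{1365} = 9928 + \frac{4051}{1365} = \frac{13555771}{1365}$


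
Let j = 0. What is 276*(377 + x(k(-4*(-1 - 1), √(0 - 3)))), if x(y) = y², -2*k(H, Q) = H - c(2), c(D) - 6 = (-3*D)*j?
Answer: 104328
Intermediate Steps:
c(D) = 6 (c(D) = 6 - 3*D*0 = 6 + 0 = 6)
k(H, Q) = 3 - H/2 (k(H, Q) = -(H - 1*6)/2 = -(H - 6)/2 = -(-6 + H)/2 = 3 - H/2)
276*(377 + x(k(-4*(-1 - 1), √(0 - 3)))) = 276*(377 + (3 - (-2)*(-1 - 1))²) = 276*(377 + (3 - (-2)*(-2))²) = 276*(377 + (3 - ½*8)²) = 276*(377 + (3 - 4)²) = 276*(377 + (-1)²) = 276*(377 + 1) = 276*378 = 104328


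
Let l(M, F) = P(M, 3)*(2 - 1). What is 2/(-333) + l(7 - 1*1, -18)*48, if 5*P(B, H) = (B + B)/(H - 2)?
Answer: 191798/1665 ≈ 115.19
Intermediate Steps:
P(B, H) = 2*B/(5*(-2 + H)) (P(B, H) = ((B + B)/(H - 2))/5 = ((2*B)/(-2 + H))/5 = (2*B/(-2 + H))/5 = 2*B/(5*(-2 + H)))
l(M, F) = 2*M/5 (l(M, F) = (2*M/(5*(-2 + 3)))*(2 - 1) = ((2/5)*M/1)*1 = ((2/5)*M*1)*1 = (2*M/5)*1 = 2*M/5)
2/(-333) + l(7 - 1*1, -18)*48 = 2/(-333) + (2*(7 - 1*1)/5)*48 = 2*(-1/333) + (2*(7 - 1)/5)*48 = -2/333 + ((2/5)*6)*48 = -2/333 + (12/5)*48 = -2/333 + 576/5 = 191798/1665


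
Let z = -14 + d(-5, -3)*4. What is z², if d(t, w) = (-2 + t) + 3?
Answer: 900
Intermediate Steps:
d(t, w) = 1 + t
z = -30 (z = -14 + (1 - 5)*4 = -14 - 4*4 = -14 - 16 = -30)
z² = (-30)² = 900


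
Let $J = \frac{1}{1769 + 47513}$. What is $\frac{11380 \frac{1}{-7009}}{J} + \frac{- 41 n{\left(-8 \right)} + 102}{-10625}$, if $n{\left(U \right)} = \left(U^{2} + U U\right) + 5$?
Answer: $- \frac{5958772319841}{74470625} \approx -80015.0$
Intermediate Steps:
$n{\left(U \right)} = 5 + 2 U^{2}$ ($n{\left(U \right)} = \left(U^{2} + U^{2}\right) + 5 = 2 U^{2} + 5 = 5 + 2 U^{2}$)
$J = \frac{1}{49282} \approx 2.0291 \cdot 10^{-5}$
$\frac{11380 \frac{1}{-7009}}{J} + \frac{- 41 n{\left(-8 \right)} + 102}{-10625} = \frac{11380}{-7009} \frac{1}{\frac{1}{49282}} + \frac{- 41 \left(5 + 2 \left(-8\right)^{2}\right) + 102}{-10625} = 11380 \left(- \frac{1}{7009}\right) 49282 + \left(- 41 \left(5 + 2 \cdot 64\right) + 102\right) \left(- \frac{1}{10625}\right) = \left(- \frac{11380}{7009}\right) 49282 + \left(- 41 \left(5 + 128\right) + 102\right) \left(- \frac{1}{10625}\right) = - \frac{560829160}{7009} + \left(\left(-41\right) 133 + 102\right) \left(- \frac{1}{10625}\right) = - \frac{560829160}{7009} + \left(-5453 + 102\right) \left(- \frac{1}{10625}\right) = - \frac{560829160}{7009} - - \frac{5351}{10625} = - \frac{560829160}{7009} + \frac{5351}{10625} = - \frac{5958772319841}{74470625}$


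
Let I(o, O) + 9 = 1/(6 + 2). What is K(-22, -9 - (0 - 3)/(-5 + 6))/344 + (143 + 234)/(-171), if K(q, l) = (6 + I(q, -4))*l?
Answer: -506953/235296 ≈ -2.1545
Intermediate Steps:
I(o, O) = -71/8 (I(o, O) = -9 + 1/(6 + 2) = -9 + 1/8 = -9 + ⅛ = -71/8)
K(q, l) = -23*l/8 (K(q, l) = (6 - 71/8)*l = -23*l/8)
K(-22, -9 - (0 - 3)/(-5 + 6))/344 + (143 + 234)/(-171) = -23*(-9 - (0 - 3)/(-5 + 6))/8/344 + (143 + 234)/(-171) = -23*(-9 - (-3)/1)/8*(1/344) + 377*(-1/171) = -23*(-9 - (-3))/8*(1/344) - 377/171 = -23*(-9 - 1*(-3))/8*(1/344) - 377/171 = -23*(-9 + 3)/8*(1/344) - 377/171 = -23/8*(-6)*(1/344) - 377/171 = (69/4)*(1/344) - 377/171 = 69/1376 - 377/171 = -506953/235296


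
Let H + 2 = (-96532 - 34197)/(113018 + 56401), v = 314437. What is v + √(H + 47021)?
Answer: 314437 + 4*√84347168159013/169419 ≈ 3.1465e+5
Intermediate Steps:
H = -469567/169419 (H = -2 + (-96532 - 34197)/(113018 + 56401) = -2 - 130729/169419 = -469567/169419 ≈ -2.7716)
v + √(H + 47021) = 314437 + √(-469567/169419 + 47021) = 314437 + √(7965781232/169419) = 314437 + 4*√84347168159013/169419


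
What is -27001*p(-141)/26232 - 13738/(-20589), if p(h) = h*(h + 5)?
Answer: -444167931977/22503777 ≈ -19737.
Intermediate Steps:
p(h) = h*(5 + h)
-27001*p(-141)/26232 - 13738/(-20589) = -27001/(26232/((-141*(5 - 141)))) - 13738/(-20589) = -27001/(26232/((-141*(-136)))) - 13738*(-1/20589) = -27001/(26232/19176) + 13738/20589 = -27001/(26232*(1/19176)) + 13738/20589 = -27001/1093/799 + 13738/20589 = -27001*799/1093 + 13738/20589 = -21573799/1093 + 13738/20589 = -444167931977/22503777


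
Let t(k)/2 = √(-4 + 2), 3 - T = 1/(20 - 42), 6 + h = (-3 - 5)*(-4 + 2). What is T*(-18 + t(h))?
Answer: -603/11 + 67*I*√2/11 ≈ -54.818 + 8.6138*I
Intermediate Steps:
h = 10 (h = -6 + (-3 - 5)*(-4 + 2) = -6 - 8*(-2) = -6 + 16 = 10)
T = 67/22 (T = 3 - 1/(20 - 42) = 3 - 1/(-22) = 3 - 1*(-1/22) = 3 + 1/22 = 67/22 ≈ 3.0455)
t(k) = 2*I*√2 (t(k) = 2*√(-4 + 2) = 2*√(-2) = 2*(I*√2) = 2*I*√2)
T*(-18 + t(h)) = 67*(-18 + 2*I*√2)/22 = -603/11 + 67*I*√2/11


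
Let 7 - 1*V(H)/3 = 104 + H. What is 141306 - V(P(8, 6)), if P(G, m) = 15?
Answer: 141642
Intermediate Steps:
V(H) = -291 - 3*H (V(H) = 21 - 3*(104 + H) = 21 + (-312 - 3*H) = -291 - 3*H)
141306 - V(P(8, 6)) = 141306 - (-291 - 3*15) = 141306 - (-291 - 45) = 141306 - 1*(-336) = 141306 + 336 = 141642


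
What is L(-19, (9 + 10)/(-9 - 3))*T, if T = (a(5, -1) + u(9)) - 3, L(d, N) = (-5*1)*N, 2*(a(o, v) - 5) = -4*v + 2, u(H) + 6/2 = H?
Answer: 1045/12 ≈ 87.083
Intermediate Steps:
u(H) = -3 + H
a(o, v) = 6 - 2*v (a(o, v) = 5 + (-4*v + 2)/2 = 5 + (2 - 4*v)/2 = 5 + (1 - 2*v) = 6 - 2*v)
L(d, N) = -5*N
T = 11 (T = ((6 - 2*(-1)) + (-3 + 9)) - 3 = ((6 + 2) + 6) - 3 = (8 + 6) - 3 = 14 - 3 = 11)
L(-19, (9 + 10)/(-9 - 3))*T = -5*(9 + 10)/(-9 - 3)*11 = -95/(-12)*11 = -95*(-1)/12*11 = -5*(-19/12)*11 = (95/12)*11 = 1045/12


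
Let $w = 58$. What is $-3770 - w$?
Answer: $-3828$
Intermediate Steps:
$-3770 - w = -3770 - 58 = -3828$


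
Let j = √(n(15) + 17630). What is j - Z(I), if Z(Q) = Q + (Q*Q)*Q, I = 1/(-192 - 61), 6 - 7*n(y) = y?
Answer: 64010/16194277 + √863807/7 ≈ 132.78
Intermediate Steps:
n(y) = 6/7 - y/7
j = √863807/7 (j = √((6/7 - ⅐*15) + 17630) = √((6/7 - 15/7) + 17630) = √(-9/7 + 17630) = √(123401/7) = √863807/7 ≈ 132.77)
I = -1/253 (I = 1/(-253) = -1/253 ≈ -0.0039526)
Z(Q) = Q + Q³ (Z(Q) = Q + Q²*Q = Q + Q³)
j - Z(I) = √863807/7 - (-1/253 + (-1/253)³) = √863807/7 - (-1/253 - 1/16194277) = √863807/7 - 1*(-64010/16194277) = √863807/7 + 64010/16194277 = 64010/16194277 + √863807/7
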